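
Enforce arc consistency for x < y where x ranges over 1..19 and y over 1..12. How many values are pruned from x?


For the constraint x < y, x needs a supporting value in y's domain.
x can be at most 11 (one less than y's maximum).
Valid x values from domain: 11 out of 19.
Pruned = 19 - 11 = 8.

8


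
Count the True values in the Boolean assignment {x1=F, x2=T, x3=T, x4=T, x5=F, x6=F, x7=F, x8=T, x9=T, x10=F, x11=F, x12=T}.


The weight is the number of variables assigned True.
True variables: x2, x3, x4, x8, x9, x12.
Weight = 6.

6


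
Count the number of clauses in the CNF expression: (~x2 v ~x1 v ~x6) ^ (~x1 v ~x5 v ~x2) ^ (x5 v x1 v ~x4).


Each group enclosed in parentheses joined by ^ is one clause.
Counting the conjuncts: 3 clauses.

3


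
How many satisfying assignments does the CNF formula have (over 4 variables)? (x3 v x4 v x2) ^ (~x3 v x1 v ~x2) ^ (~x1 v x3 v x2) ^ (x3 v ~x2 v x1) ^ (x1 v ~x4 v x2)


Enumerate all 16 truth assignments over 4 variables.
Test each against every clause.
Satisfying assignments found: 7.

7


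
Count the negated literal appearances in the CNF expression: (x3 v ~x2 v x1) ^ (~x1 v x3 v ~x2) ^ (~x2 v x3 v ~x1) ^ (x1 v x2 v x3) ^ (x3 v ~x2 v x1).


Scan each clause for negated literals.
Clause 1: 1 negative; Clause 2: 2 negative; Clause 3: 2 negative; Clause 4: 0 negative; Clause 5: 1 negative.
Total negative literal occurrences = 6.

6


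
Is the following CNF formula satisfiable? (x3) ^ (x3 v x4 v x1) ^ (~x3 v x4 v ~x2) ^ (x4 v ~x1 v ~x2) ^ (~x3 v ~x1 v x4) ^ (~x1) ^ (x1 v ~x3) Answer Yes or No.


Check all 16 possible truth assignments.
Number of satisfying assignments found: 0.
The formula is unsatisfiable.

No


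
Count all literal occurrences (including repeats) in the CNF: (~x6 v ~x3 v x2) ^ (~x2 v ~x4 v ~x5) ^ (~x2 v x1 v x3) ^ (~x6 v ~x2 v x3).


Clause lengths: 3, 3, 3, 3.
Sum = 3 + 3 + 3 + 3 = 12.

12


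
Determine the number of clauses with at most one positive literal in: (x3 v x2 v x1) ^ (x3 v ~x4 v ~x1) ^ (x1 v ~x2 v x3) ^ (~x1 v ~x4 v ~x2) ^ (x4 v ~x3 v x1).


A Horn clause has at most one positive literal.
Clause 1: 3 positive lit(s) -> not Horn
Clause 2: 1 positive lit(s) -> Horn
Clause 3: 2 positive lit(s) -> not Horn
Clause 4: 0 positive lit(s) -> Horn
Clause 5: 2 positive lit(s) -> not Horn
Total Horn clauses = 2.

2


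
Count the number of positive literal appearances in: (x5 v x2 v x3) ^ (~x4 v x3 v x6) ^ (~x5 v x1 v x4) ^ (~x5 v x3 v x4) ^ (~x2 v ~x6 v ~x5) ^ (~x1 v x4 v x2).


Scan each clause for unnegated literals.
Clause 1: 3 positive; Clause 2: 2 positive; Clause 3: 2 positive; Clause 4: 2 positive; Clause 5: 0 positive; Clause 6: 2 positive.
Total positive literal occurrences = 11.

11


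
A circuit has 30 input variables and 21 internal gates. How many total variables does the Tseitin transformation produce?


The Tseitin transformation introduces one auxiliary variable per gate.
Total variables = inputs + gates = 30 + 21 = 51.

51


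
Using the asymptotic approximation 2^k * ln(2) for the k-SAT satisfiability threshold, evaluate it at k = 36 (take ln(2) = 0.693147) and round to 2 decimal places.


Using the asymptotic formula: threshold ~ 2^k * ln(2).
2^36 = 68719476736.
68719476736 * 0.693147 = 47632699141.13.

47632699141.13


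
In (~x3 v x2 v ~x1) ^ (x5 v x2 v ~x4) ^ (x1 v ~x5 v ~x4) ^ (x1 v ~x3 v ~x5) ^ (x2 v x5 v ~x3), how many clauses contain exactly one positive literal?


A definite clause has exactly one positive literal.
Clause 1: 1 positive -> definite
Clause 2: 2 positive -> not definite
Clause 3: 1 positive -> definite
Clause 4: 1 positive -> definite
Clause 5: 2 positive -> not definite
Definite clause count = 3.

3


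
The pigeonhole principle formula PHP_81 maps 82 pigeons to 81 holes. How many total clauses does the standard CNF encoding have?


The PHP encoding has two parts:
1) At-least-one-hole clauses: 82 (one per pigeon, each with 81 literals).
2) At-most-one-pigeon-per-hole clauses: 81 holes * C(82,2) = 81 * 3321 = 269001.
Total clauses = 82 + 269001 = 269083.

269083


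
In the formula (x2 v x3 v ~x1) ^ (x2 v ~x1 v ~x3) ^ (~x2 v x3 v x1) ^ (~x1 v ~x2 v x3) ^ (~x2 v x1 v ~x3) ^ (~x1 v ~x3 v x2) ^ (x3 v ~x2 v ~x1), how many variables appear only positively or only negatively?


A pure literal appears in only one polarity across all clauses.
No pure literals found.
Count = 0.

0


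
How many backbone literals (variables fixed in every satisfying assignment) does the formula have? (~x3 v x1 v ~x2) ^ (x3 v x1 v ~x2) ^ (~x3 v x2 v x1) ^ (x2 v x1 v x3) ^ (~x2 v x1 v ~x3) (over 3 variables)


Find all satisfying assignments: 4 model(s).
Check which variables have the same value in every model.
Fixed variables: x1=T.
Backbone size = 1.

1


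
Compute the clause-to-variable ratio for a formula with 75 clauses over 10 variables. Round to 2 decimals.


Clause-to-variable ratio = clauses / variables.
75 / 10 = 7.5.

7.5


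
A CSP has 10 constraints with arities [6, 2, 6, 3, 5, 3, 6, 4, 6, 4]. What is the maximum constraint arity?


The arities are: 6, 2, 6, 3, 5, 3, 6, 4, 6, 4.
Scan for the maximum value.
Maximum arity = 6.

6


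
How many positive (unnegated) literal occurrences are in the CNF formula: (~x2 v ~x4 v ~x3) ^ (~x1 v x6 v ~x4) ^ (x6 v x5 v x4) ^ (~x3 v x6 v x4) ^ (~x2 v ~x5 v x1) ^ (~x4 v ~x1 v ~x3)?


Scan each clause for unnegated literals.
Clause 1: 0 positive; Clause 2: 1 positive; Clause 3: 3 positive; Clause 4: 2 positive; Clause 5: 1 positive; Clause 6: 0 positive.
Total positive literal occurrences = 7.

7


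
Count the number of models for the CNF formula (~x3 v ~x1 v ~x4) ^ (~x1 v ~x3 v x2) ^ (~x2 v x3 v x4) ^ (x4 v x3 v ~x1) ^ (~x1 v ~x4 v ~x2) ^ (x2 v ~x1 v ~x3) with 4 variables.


Enumerate all 16 truth assignments over 4 variables.
Test each against every clause.
Satisfying assignments found: 9.

9


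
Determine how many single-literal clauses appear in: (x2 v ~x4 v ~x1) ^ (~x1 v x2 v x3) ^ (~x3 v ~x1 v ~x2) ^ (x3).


A unit clause contains exactly one literal.
Unit clauses found: (x3).
Count = 1.

1


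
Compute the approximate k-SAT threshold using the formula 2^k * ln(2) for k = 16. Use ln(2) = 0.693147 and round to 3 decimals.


Using the asymptotic formula: threshold ~ 2^k * ln(2).
2^16 = 65536.
65536 * 0.693147 = 45426.082.

45426.082


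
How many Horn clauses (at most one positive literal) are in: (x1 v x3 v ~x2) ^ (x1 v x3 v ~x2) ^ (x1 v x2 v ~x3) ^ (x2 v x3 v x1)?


A Horn clause has at most one positive literal.
Clause 1: 2 positive lit(s) -> not Horn
Clause 2: 2 positive lit(s) -> not Horn
Clause 3: 2 positive lit(s) -> not Horn
Clause 4: 3 positive lit(s) -> not Horn
Total Horn clauses = 0.

0


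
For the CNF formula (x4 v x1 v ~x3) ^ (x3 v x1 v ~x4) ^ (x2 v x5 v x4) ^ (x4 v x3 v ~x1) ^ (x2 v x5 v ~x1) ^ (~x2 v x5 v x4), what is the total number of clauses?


Each group enclosed in parentheses joined by ^ is one clause.
Counting the conjuncts: 6 clauses.

6


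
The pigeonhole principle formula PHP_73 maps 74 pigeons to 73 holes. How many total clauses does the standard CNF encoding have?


The PHP encoding has two parts:
1) At-least-one-hole clauses: 74 (one per pigeon, each with 73 literals).
2) At-most-one-pigeon-per-hole clauses: 73 holes * C(74,2) = 73 * 2701 = 197173.
Total clauses = 74 + 197173 = 197247.

197247


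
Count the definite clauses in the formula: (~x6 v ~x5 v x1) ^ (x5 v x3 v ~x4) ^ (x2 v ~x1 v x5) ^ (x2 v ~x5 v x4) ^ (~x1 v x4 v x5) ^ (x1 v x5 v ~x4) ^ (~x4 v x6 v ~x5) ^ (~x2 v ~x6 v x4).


A definite clause has exactly one positive literal.
Clause 1: 1 positive -> definite
Clause 2: 2 positive -> not definite
Clause 3: 2 positive -> not definite
Clause 4: 2 positive -> not definite
Clause 5: 2 positive -> not definite
Clause 6: 2 positive -> not definite
Clause 7: 1 positive -> definite
Clause 8: 1 positive -> definite
Definite clause count = 3.

3


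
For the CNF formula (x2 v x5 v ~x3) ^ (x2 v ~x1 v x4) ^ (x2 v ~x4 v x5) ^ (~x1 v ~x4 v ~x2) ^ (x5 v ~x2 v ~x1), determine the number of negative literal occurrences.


Scan each clause for negated literals.
Clause 1: 1 negative; Clause 2: 1 negative; Clause 3: 1 negative; Clause 4: 3 negative; Clause 5: 2 negative.
Total negative literal occurrences = 8.

8


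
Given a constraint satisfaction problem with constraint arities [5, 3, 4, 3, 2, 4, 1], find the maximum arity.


The arities are: 5, 3, 4, 3, 2, 4, 1.
Scan for the maximum value.
Maximum arity = 5.

5


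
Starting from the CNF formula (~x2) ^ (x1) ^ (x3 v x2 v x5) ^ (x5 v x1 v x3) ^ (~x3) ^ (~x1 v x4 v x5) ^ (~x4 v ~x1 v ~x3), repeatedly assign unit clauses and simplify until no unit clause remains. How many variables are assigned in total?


Unit propagation repeatedly assigns the literal in any unit clause, then simplifies.
Assignments in order: x2 = F, x1 = T, x3 = F, x5 = T.
No further unit clauses remain.
Total variables assigned = 4.

4


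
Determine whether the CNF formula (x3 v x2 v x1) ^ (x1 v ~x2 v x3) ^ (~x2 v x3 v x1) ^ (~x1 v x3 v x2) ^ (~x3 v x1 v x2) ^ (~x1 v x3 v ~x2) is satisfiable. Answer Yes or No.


Check all 8 possible truth assignments.
Number of satisfying assignments found: 3.
The formula is satisfiable.

Yes


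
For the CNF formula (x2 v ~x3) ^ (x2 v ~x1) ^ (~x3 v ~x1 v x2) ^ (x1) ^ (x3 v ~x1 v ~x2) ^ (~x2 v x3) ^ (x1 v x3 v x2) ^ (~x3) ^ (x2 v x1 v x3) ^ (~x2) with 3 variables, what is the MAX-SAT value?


Enumerate all 8 truth assignments.
For each, count how many of the 10 clauses are satisfied.
The formula is not fully satisfiable, so the maximum is below 10.
Maximum simultaneously satisfiable clauses = 9.

9


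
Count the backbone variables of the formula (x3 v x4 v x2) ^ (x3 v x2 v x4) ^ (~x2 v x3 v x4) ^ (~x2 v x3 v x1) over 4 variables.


Find all satisfying assignments: 11 model(s).
Check which variables have the same value in every model.
No variable is fixed across all models.
Backbone size = 0.

0


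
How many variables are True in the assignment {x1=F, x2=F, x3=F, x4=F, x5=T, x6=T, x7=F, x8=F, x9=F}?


The weight is the number of variables assigned True.
True variables: x5, x6.
Weight = 2.

2


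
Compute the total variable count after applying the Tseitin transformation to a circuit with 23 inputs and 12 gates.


The Tseitin transformation introduces one auxiliary variable per gate.
Total variables = inputs + gates = 23 + 12 = 35.

35


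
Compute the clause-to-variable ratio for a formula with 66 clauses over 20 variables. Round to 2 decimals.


Clause-to-variable ratio = clauses / variables.
66 / 20 = 3.3.

3.3


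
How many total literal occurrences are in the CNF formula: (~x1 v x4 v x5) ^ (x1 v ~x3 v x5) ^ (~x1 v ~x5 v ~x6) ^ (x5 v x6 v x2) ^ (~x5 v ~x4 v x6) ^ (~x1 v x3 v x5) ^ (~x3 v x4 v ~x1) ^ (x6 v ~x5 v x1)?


Clause lengths: 3, 3, 3, 3, 3, 3, 3, 3.
Sum = 3 + 3 + 3 + 3 + 3 + 3 + 3 + 3 = 24.

24


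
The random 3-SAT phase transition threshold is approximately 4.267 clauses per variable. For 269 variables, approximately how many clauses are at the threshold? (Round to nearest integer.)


The 3-SAT phase transition occurs at approximately 4.267 clauses per variable.
m = 4.267 * 269 = 1147.823.
Rounded to nearest integer: 1148.

1148


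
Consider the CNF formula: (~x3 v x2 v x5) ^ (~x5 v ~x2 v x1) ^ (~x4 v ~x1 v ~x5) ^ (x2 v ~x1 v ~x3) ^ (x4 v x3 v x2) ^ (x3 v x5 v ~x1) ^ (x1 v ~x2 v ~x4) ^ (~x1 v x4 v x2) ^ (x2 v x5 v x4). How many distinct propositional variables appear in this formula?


Identify each distinct variable in the formula.
Variables found: x1, x2, x3, x4, x5.
Total distinct variables = 5.

5


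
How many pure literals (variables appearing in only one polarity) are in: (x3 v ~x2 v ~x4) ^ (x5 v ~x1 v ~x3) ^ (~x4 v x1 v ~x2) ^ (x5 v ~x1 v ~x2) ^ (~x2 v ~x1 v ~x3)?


A pure literal appears in only one polarity across all clauses.
Pure literals: x2 (negative only), x4 (negative only), x5 (positive only).
Count = 3.

3


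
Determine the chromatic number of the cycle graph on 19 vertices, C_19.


An odd cycle cannot be 2-colored: alternating two colors around the cycle returns to the start with a conflict.
Since 19 is odd, three colors are required (and three suffice).
Chromatic number = 3.

3


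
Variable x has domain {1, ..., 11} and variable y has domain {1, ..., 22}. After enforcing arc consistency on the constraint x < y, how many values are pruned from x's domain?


For the constraint x < y, x needs a supporting value in y's domain.
x can be at most 21 (one less than y's maximum).
Valid x values from domain: 11 out of 11.
Pruned = 11 - 11 = 0.

0


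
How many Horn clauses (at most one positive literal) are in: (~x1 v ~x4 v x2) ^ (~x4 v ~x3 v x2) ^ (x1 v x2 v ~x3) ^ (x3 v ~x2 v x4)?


A Horn clause has at most one positive literal.
Clause 1: 1 positive lit(s) -> Horn
Clause 2: 1 positive lit(s) -> Horn
Clause 3: 2 positive lit(s) -> not Horn
Clause 4: 2 positive lit(s) -> not Horn
Total Horn clauses = 2.

2


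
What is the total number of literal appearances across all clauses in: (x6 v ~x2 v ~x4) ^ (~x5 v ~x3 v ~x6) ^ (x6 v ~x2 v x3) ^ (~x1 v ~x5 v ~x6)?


Clause lengths: 3, 3, 3, 3.
Sum = 3 + 3 + 3 + 3 = 12.

12


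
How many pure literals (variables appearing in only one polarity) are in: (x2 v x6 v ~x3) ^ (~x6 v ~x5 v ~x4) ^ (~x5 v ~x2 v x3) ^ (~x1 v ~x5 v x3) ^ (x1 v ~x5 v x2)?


A pure literal appears in only one polarity across all clauses.
Pure literals: x4 (negative only), x5 (negative only).
Count = 2.

2


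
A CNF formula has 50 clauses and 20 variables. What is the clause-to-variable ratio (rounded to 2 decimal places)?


Clause-to-variable ratio = clauses / variables.
50 / 20 = 2.5.

2.5


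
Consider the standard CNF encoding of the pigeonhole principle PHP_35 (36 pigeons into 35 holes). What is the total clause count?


The PHP encoding has two parts:
1) At-least-one-hole clauses: 36 (one per pigeon, each with 35 literals).
2) At-most-one-pigeon-per-hole clauses: 35 holes * C(36,2) = 35 * 630 = 22050.
Total clauses = 36 + 22050 = 22086.

22086


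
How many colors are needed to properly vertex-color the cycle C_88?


A cycle on an even number of vertices is bipartite: alternate two colors around the cycle.
Since 88 is even, two colors suffice, and at least two are needed because the graph has edges.
Chromatic number = 2.

2


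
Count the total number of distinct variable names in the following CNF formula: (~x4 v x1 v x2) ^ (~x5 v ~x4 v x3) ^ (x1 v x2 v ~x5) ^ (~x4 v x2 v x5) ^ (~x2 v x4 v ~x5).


Identify each distinct variable in the formula.
Variables found: x1, x2, x3, x4, x5.
Total distinct variables = 5.

5


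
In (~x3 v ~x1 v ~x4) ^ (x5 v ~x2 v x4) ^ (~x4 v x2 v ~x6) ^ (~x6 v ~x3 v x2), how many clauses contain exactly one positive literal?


A definite clause has exactly one positive literal.
Clause 1: 0 positive -> not definite
Clause 2: 2 positive -> not definite
Clause 3: 1 positive -> definite
Clause 4: 1 positive -> definite
Definite clause count = 2.

2


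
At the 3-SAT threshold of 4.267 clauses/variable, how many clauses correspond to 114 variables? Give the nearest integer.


The 3-SAT phase transition occurs at approximately 4.267 clauses per variable.
m = 4.267 * 114 = 486.438.
Rounded to nearest integer: 486.

486


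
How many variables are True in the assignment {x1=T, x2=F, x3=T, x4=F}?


The weight is the number of variables assigned True.
True variables: x1, x3.
Weight = 2.

2


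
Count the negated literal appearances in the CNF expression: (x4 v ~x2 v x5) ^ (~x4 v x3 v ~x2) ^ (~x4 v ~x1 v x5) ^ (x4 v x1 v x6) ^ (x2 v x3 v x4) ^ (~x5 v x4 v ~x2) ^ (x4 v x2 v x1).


Scan each clause for negated literals.
Clause 1: 1 negative; Clause 2: 2 negative; Clause 3: 2 negative; Clause 4: 0 negative; Clause 5: 0 negative; Clause 6: 2 negative; Clause 7: 0 negative.
Total negative literal occurrences = 7.

7


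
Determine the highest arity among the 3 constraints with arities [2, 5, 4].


The arities are: 2, 5, 4.
Scan for the maximum value.
Maximum arity = 5.

5


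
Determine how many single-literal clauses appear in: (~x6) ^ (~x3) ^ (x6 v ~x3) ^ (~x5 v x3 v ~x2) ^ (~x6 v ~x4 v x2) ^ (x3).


A unit clause contains exactly one literal.
Unit clauses found: (~x6), (~x3), (x3).
Count = 3.

3


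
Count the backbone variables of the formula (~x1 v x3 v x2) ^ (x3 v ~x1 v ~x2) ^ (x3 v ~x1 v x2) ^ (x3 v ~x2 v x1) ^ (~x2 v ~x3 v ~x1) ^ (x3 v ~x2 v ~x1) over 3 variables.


Find all satisfying assignments: 4 model(s).
Check which variables have the same value in every model.
No variable is fixed across all models.
Backbone size = 0.

0


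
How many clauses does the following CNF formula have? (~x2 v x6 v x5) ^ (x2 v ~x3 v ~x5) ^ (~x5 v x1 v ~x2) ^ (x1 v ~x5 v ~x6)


Each group enclosed in parentheses joined by ^ is one clause.
Counting the conjuncts: 4 clauses.

4


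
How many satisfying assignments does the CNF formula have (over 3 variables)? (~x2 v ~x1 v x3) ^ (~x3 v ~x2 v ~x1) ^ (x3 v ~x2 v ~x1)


Enumerate all 8 truth assignments over 3 variables.
Test each against every clause.
Satisfying assignments found: 6.

6


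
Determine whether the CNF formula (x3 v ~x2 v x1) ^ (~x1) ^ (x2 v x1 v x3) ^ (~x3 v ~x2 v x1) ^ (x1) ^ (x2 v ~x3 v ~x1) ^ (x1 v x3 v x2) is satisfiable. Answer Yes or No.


Check all 8 possible truth assignments.
Number of satisfying assignments found: 0.
The formula is unsatisfiable.

No


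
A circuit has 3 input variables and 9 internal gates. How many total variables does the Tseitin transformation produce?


The Tseitin transformation introduces one auxiliary variable per gate.
Total variables = inputs + gates = 3 + 9 = 12.

12


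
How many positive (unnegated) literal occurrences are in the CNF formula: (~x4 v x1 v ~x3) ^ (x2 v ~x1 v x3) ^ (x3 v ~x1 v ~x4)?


Scan each clause for unnegated literals.
Clause 1: 1 positive; Clause 2: 2 positive; Clause 3: 1 positive.
Total positive literal occurrences = 4.

4


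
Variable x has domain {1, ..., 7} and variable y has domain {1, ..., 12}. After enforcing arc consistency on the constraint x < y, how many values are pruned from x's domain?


For the constraint x < y, x needs a supporting value in y's domain.
x can be at most 11 (one less than y's maximum).
Valid x values from domain: 7 out of 7.
Pruned = 7 - 7 = 0.

0


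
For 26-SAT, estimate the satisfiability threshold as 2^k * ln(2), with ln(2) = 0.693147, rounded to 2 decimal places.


Using the asymptotic formula: threshold ~ 2^k * ln(2).
2^26 = 67108864.
67108864 * 0.693147 = 46516307.76.

46516307.76


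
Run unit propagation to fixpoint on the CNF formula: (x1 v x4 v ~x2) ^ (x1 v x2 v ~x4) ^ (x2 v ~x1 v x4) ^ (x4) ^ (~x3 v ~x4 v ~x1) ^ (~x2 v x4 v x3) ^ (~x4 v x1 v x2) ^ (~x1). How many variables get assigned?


Unit propagation repeatedly assigns the literal in any unit clause, then simplifies.
Assignments in order: x4 = T, x1 = F, x2 = T.
No further unit clauses remain.
Total variables assigned = 3.

3


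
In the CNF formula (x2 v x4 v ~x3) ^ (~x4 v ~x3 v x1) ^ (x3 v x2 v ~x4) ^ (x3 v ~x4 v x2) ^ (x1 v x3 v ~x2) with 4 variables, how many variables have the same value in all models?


Find all satisfying assignments: 8 model(s).
Check which variables have the same value in every model.
No variable is fixed across all models.
Backbone size = 0.

0


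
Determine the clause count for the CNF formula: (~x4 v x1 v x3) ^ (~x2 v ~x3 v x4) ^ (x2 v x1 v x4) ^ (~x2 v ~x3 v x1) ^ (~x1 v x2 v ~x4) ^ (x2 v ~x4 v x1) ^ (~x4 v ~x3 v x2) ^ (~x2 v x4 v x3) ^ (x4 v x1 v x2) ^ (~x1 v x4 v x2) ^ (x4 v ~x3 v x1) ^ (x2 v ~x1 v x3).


Each group enclosed in parentheses joined by ^ is one clause.
Counting the conjuncts: 12 clauses.

12


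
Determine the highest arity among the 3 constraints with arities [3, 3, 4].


The arities are: 3, 3, 4.
Scan for the maximum value.
Maximum arity = 4.

4


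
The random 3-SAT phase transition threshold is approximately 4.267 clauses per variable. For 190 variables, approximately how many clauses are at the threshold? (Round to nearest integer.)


The 3-SAT phase transition occurs at approximately 4.267 clauses per variable.
m = 4.267 * 190 = 810.73.
Rounded to nearest integer: 811.

811


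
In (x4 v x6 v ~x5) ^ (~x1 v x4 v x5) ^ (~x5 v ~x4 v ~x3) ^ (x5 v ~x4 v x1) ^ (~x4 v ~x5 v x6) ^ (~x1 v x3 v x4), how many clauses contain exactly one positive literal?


A definite clause has exactly one positive literal.
Clause 1: 2 positive -> not definite
Clause 2: 2 positive -> not definite
Clause 3: 0 positive -> not definite
Clause 4: 2 positive -> not definite
Clause 5: 1 positive -> definite
Clause 6: 2 positive -> not definite
Definite clause count = 1.

1


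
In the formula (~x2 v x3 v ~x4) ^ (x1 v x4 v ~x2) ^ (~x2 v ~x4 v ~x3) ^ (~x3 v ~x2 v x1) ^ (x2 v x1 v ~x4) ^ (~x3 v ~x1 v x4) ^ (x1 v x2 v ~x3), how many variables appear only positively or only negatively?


A pure literal appears in only one polarity across all clauses.
No pure literals found.
Count = 0.

0


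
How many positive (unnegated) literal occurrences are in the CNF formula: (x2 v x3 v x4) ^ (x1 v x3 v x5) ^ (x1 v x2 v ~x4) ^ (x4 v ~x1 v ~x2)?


Scan each clause for unnegated literals.
Clause 1: 3 positive; Clause 2: 3 positive; Clause 3: 2 positive; Clause 4: 1 positive.
Total positive literal occurrences = 9.

9


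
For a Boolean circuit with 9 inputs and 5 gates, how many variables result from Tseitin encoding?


The Tseitin transformation introduces one auxiliary variable per gate.
Total variables = inputs + gates = 9 + 5 = 14.

14


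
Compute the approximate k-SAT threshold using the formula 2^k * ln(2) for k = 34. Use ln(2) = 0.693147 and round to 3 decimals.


Using the asymptotic formula: threshold ~ 2^k * ln(2).
2^34 = 17179869184.
17179869184 * 0.693147 = 11908174785.282.

11908174785.282


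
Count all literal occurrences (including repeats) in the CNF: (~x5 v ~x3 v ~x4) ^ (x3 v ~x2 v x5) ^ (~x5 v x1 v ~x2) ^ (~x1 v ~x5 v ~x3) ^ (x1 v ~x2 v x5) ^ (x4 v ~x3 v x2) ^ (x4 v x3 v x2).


Clause lengths: 3, 3, 3, 3, 3, 3, 3.
Sum = 3 + 3 + 3 + 3 + 3 + 3 + 3 = 21.

21


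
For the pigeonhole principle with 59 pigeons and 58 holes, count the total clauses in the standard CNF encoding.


The PHP encoding has two parts:
1) At-least-one-hole clauses: 59 (one per pigeon, each with 58 literals).
2) At-most-one-pigeon-per-hole clauses: 58 holes * C(59,2) = 58 * 1711 = 99238.
Total clauses = 59 + 99238 = 99297.

99297


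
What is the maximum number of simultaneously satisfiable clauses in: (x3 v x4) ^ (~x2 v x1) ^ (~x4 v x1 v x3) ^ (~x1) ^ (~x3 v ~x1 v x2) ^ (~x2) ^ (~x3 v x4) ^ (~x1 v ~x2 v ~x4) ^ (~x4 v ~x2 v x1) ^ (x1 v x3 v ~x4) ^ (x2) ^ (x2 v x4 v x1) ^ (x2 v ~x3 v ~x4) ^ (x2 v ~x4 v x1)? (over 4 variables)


Enumerate all 16 truth assignments.
For each, count how many of the 14 clauses are satisfied.
The formula is not fully satisfiable, so the maximum is below 14.
Maximum simultaneously satisfiable clauses = 12.

12


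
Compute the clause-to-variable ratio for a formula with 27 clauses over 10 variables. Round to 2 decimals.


Clause-to-variable ratio = clauses / variables.
27 / 10 = 2.7.

2.7


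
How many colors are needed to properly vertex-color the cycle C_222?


A cycle on an even number of vertices is bipartite: alternate two colors around the cycle.
Since 222 is even, two colors suffice, and at least two are needed because the graph has edges.
Chromatic number = 2.

2


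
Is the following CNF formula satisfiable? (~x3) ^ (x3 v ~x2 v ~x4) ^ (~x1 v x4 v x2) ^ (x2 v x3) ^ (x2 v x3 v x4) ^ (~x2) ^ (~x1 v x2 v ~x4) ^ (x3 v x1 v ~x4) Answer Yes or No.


Check all 16 possible truth assignments.
Number of satisfying assignments found: 0.
The formula is unsatisfiable.

No


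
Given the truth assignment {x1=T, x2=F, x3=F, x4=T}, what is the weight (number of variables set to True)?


The weight is the number of variables assigned True.
True variables: x1, x4.
Weight = 2.

2


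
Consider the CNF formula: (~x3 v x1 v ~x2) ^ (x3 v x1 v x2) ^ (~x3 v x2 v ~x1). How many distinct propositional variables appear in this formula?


Identify each distinct variable in the formula.
Variables found: x1, x2, x3.
Total distinct variables = 3.

3


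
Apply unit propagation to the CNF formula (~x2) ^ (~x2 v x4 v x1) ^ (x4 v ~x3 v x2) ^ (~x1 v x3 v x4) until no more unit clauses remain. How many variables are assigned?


Unit propagation repeatedly assigns the literal in any unit clause, then simplifies.
Assignments in order: x2 = F.
No further unit clauses remain.
Total variables assigned = 1.

1


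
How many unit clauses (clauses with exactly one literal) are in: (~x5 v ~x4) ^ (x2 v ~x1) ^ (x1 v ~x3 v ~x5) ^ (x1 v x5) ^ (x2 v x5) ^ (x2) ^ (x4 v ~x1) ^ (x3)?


A unit clause contains exactly one literal.
Unit clauses found: (x2), (x3).
Count = 2.

2


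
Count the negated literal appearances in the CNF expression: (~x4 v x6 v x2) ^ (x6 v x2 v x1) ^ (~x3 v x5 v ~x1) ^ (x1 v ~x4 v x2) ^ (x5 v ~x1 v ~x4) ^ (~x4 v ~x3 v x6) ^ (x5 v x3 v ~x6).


Scan each clause for negated literals.
Clause 1: 1 negative; Clause 2: 0 negative; Clause 3: 2 negative; Clause 4: 1 negative; Clause 5: 2 negative; Clause 6: 2 negative; Clause 7: 1 negative.
Total negative literal occurrences = 9.

9


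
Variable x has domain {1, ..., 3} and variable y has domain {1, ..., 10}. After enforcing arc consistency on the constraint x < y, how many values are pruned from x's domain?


For the constraint x < y, x needs a supporting value in y's domain.
x can be at most 9 (one less than y's maximum).
Valid x values from domain: 3 out of 3.
Pruned = 3 - 3 = 0.

0


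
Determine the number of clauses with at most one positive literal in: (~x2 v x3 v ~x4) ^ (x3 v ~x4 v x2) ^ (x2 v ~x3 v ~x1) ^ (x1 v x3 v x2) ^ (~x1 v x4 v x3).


A Horn clause has at most one positive literal.
Clause 1: 1 positive lit(s) -> Horn
Clause 2: 2 positive lit(s) -> not Horn
Clause 3: 1 positive lit(s) -> Horn
Clause 4: 3 positive lit(s) -> not Horn
Clause 5: 2 positive lit(s) -> not Horn
Total Horn clauses = 2.

2


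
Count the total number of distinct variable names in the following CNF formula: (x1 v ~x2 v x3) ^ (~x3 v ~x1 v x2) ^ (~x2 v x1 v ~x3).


Identify each distinct variable in the formula.
Variables found: x1, x2, x3.
Total distinct variables = 3.

3


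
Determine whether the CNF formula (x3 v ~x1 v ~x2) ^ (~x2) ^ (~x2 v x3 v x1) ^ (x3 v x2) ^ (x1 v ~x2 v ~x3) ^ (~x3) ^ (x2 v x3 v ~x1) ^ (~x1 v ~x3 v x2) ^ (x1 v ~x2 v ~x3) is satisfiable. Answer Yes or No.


Check all 8 possible truth assignments.
Number of satisfying assignments found: 0.
The formula is unsatisfiable.

No


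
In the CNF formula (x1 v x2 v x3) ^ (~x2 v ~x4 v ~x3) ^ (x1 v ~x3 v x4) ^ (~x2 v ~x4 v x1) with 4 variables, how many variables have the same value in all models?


Find all satisfying assignments: 9 model(s).
Check which variables have the same value in every model.
No variable is fixed across all models.
Backbone size = 0.

0


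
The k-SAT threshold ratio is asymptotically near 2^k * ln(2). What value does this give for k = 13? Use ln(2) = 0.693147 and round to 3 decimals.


Using the asymptotic formula: threshold ~ 2^k * ln(2).
2^13 = 8192.
8192 * 0.693147 = 5678.26.

5678.26


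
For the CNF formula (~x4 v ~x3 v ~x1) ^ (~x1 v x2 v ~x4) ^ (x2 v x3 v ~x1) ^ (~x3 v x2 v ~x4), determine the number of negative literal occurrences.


Scan each clause for negated literals.
Clause 1: 3 negative; Clause 2: 2 negative; Clause 3: 1 negative; Clause 4: 2 negative.
Total negative literal occurrences = 8.

8


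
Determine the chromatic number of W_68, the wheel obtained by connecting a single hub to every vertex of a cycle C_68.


W_68 consists of the cycle C_68 together with a hub vertex adjacent to every cycle vertex.
The cycle C_68 needs 2 colors (even cycle -> 2).
The hub is adjacent to every cycle vertex, so it must receive a new color distinct from all of them.
Chromatic number = 2 + 1 = 3.

3


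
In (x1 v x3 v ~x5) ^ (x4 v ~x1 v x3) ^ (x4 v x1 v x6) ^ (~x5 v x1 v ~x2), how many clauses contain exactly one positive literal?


A definite clause has exactly one positive literal.
Clause 1: 2 positive -> not definite
Clause 2: 2 positive -> not definite
Clause 3: 3 positive -> not definite
Clause 4: 1 positive -> definite
Definite clause count = 1.

1


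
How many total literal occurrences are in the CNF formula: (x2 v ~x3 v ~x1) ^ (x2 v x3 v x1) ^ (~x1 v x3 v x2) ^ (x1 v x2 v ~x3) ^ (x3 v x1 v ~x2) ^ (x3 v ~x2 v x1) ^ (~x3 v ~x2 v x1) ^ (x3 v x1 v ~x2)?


Clause lengths: 3, 3, 3, 3, 3, 3, 3, 3.
Sum = 3 + 3 + 3 + 3 + 3 + 3 + 3 + 3 = 24.

24


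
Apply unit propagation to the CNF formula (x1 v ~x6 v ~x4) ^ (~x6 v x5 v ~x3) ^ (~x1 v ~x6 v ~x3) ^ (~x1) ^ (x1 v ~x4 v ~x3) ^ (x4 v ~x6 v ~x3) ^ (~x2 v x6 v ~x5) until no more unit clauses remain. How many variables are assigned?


Unit propagation repeatedly assigns the literal in any unit clause, then simplifies.
Assignments in order: x1 = F.
No further unit clauses remain.
Total variables assigned = 1.

1


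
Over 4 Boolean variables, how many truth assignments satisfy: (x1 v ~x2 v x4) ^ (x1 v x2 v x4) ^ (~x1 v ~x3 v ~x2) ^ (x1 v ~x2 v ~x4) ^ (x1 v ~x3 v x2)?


Enumerate all 16 truth assignments over 4 variables.
Test each against every clause.
Satisfying assignments found: 7.

7


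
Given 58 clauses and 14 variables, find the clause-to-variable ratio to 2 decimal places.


Clause-to-variable ratio = clauses / variables.
58 / 14 = 4.14.

4.14


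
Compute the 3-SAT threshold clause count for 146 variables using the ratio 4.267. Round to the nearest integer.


The 3-SAT phase transition occurs at approximately 4.267 clauses per variable.
m = 4.267 * 146 = 622.982.
Rounded to nearest integer: 623.

623


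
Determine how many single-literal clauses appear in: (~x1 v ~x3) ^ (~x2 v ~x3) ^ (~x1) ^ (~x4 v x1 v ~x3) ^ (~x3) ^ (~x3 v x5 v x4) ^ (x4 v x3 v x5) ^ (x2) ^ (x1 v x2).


A unit clause contains exactly one literal.
Unit clauses found: (~x1), (~x3), (x2).
Count = 3.

3


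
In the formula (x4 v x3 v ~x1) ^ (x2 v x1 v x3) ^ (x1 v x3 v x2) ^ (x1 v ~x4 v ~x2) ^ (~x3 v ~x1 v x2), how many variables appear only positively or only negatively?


A pure literal appears in only one polarity across all clauses.
No pure literals found.
Count = 0.

0


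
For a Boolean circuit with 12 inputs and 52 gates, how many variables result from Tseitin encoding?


The Tseitin transformation introduces one auxiliary variable per gate.
Total variables = inputs + gates = 12 + 52 = 64.

64


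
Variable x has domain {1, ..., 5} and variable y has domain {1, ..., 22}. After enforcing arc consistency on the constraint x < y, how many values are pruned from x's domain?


For the constraint x < y, x needs a supporting value in y's domain.
x can be at most 21 (one less than y's maximum).
Valid x values from domain: 5 out of 5.
Pruned = 5 - 5 = 0.

0


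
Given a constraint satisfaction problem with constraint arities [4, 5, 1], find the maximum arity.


The arities are: 4, 5, 1.
Scan for the maximum value.
Maximum arity = 5.

5


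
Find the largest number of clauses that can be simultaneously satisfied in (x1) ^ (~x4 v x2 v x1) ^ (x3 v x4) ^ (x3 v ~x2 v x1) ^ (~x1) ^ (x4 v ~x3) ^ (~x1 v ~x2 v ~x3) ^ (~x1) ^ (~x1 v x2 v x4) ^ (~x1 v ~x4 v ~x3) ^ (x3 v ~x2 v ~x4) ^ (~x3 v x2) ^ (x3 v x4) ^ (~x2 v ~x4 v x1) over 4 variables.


Enumerate all 16 truth assignments.
For each, count how many of the 14 clauses are satisfied.
The formula is not fully satisfiable, so the maximum is below 14.
Maximum simultaneously satisfiable clauses = 12.

12


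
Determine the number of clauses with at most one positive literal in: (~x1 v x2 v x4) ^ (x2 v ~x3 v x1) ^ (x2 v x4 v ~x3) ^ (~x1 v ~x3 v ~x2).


A Horn clause has at most one positive literal.
Clause 1: 2 positive lit(s) -> not Horn
Clause 2: 2 positive lit(s) -> not Horn
Clause 3: 2 positive lit(s) -> not Horn
Clause 4: 0 positive lit(s) -> Horn
Total Horn clauses = 1.

1


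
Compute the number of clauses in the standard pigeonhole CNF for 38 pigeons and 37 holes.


The PHP encoding has two parts:
1) At-least-one-hole clauses: 38 (one per pigeon, each with 37 literals).
2) At-most-one-pigeon-per-hole clauses: 37 holes * C(38,2) = 37 * 703 = 26011.
Total clauses = 38 + 26011 = 26049.

26049


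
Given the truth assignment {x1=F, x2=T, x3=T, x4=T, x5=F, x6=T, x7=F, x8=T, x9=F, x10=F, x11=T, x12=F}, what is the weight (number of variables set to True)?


The weight is the number of variables assigned True.
True variables: x2, x3, x4, x6, x8, x11.
Weight = 6.

6


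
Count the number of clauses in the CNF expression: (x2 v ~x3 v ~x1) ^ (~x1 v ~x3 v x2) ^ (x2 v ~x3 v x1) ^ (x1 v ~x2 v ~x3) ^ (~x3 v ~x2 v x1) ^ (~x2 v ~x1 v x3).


Each group enclosed in parentheses joined by ^ is one clause.
Counting the conjuncts: 6 clauses.

6


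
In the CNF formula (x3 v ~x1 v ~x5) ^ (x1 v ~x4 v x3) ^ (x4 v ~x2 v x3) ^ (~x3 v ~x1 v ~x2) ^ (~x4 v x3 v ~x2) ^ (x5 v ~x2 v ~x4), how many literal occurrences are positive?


Scan each clause for unnegated literals.
Clause 1: 1 positive; Clause 2: 2 positive; Clause 3: 2 positive; Clause 4: 0 positive; Clause 5: 1 positive; Clause 6: 1 positive.
Total positive literal occurrences = 7.

7


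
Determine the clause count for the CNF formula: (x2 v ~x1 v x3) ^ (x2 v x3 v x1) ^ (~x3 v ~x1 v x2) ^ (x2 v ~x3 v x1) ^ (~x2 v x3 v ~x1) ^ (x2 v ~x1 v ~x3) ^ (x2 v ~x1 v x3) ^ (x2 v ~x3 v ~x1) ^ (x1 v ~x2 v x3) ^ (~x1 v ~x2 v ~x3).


Each group enclosed in parentheses joined by ^ is one clause.
Counting the conjuncts: 10 clauses.

10


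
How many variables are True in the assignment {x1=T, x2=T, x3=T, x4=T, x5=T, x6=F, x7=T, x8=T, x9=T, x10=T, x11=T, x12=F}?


The weight is the number of variables assigned True.
True variables: x1, x2, x3, x4, x5, x7, x8, x9, x10, x11.
Weight = 10.

10


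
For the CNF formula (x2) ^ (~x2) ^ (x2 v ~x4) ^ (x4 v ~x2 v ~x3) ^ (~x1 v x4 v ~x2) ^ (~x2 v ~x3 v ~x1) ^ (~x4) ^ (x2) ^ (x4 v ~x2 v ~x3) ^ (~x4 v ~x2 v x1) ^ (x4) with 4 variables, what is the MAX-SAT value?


Enumerate all 16 truth assignments.
For each, count how many of the 11 clauses are satisfied.
The formula is not fully satisfiable, so the maximum is below 11.
Maximum simultaneously satisfiable clauses = 9.

9


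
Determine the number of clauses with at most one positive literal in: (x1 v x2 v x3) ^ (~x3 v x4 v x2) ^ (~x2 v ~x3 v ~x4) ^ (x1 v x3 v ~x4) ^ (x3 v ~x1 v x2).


A Horn clause has at most one positive literal.
Clause 1: 3 positive lit(s) -> not Horn
Clause 2: 2 positive lit(s) -> not Horn
Clause 3: 0 positive lit(s) -> Horn
Clause 4: 2 positive lit(s) -> not Horn
Clause 5: 2 positive lit(s) -> not Horn
Total Horn clauses = 1.

1


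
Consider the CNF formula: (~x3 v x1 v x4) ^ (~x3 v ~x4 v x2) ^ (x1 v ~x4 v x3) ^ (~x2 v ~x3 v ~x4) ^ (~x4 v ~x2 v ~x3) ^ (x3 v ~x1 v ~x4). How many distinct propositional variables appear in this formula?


Identify each distinct variable in the formula.
Variables found: x1, x2, x3, x4.
Total distinct variables = 4.

4


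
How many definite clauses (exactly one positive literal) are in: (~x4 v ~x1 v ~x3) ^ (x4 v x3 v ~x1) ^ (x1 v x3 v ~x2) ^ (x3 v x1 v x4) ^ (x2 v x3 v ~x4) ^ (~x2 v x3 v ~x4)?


A definite clause has exactly one positive literal.
Clause 1: 0 positive -> not definite
Clause 2: 2 positive -> not definite
Clause 3: 2 positive -> not definite
Clause 4: 3 positive -> not definite
Clause 5: 2 positive -> not definite
Clause 6: 1 positive -> definite
Definite clause count = 1.

1


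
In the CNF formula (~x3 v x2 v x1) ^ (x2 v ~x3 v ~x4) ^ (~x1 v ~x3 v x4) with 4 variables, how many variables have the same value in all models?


Find all satisfying assignments: 11 model(s).
Check which variables have the same value in every model.
No variable is fixed across all models.
Backbone size = 0.

0


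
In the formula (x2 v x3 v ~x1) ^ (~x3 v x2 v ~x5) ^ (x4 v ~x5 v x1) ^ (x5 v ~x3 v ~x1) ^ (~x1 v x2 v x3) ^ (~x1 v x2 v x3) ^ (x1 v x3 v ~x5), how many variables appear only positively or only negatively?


A pure literal appears in only one polarity across all clauses.
Pure literals: x2 (positive only), x4 (positive only).
Count = 2.

2


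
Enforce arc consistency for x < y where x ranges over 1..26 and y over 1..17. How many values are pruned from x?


For the constraint x < y, x needs a supporting value in y's domain.
x can be at most 16 (one less than y's maximum).
Valid x values from domain: 16 out of 26.
Pruned = 26 - 16 = 10.

10


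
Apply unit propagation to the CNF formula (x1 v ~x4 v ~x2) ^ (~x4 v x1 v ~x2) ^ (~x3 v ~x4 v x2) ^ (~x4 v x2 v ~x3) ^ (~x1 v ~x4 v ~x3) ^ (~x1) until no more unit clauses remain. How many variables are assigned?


Unit propagation repeatedly assigns the literal in any unit clause, then simplifies.
Assignments in order: x1 = F.
No further unit clauses remain.
Total variables assigned = 1.

1


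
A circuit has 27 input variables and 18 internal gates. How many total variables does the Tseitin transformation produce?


The Tseitin transformation introduces one auxiliary variable per gate.
Total variables = inputs + gates = 27 + 18 = 45.

45


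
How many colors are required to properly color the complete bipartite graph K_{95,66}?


K_{95,66} is bipartite by definition: the two parts are independent sets, with every edge crossing between them.
Color all vertices in one part with color 1 and all vertices in the other part with color 2.
Since the graph has at least one edge, one color does not suffice.
Chromatic number = 2.

2


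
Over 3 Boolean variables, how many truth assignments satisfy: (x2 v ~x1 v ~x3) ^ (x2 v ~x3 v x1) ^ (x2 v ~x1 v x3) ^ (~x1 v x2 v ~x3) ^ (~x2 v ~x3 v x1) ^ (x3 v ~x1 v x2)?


Enumerate all 8 truth assignments over 3 variables.
Test each against every clause.
Satisfying assignments found: 4.

4


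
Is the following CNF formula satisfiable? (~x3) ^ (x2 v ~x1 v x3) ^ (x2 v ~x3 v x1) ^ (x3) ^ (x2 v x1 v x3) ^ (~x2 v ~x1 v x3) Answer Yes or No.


Check all 8 possible truth assignments.
Number of satisfying assignments found: 0.
The formula is unsatisfiable.

No


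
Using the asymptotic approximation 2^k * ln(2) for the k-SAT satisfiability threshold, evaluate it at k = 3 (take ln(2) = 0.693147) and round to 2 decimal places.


Using the asymptotic formula: threshold ~ 2^k * ln(2).
2^3 = 8.
8 * 0.693147 = 5.55.

5.55


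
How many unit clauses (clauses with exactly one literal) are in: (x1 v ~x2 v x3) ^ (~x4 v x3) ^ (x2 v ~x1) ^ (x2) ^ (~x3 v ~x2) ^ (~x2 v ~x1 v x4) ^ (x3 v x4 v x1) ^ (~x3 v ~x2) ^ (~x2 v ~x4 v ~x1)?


A unit clause contains exactly one literal.
Unit clauses found: (x2).
Count = 1.

1


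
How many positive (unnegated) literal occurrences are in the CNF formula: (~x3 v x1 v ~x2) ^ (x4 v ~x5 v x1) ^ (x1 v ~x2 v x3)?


Scan each clause for unnegated literals.
Clause 1: 1 positive; Clause 2: 2 positive; Clause 3: 2 positive.
Total positive literal occurrences = 5.

5


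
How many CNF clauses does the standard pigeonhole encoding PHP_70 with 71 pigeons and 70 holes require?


The PHP encoding has two parts:
1) At-least-one-hole clauses: 71 (one per pigeon, each with 70 literals).
2) At-most-one-pigeon-per-hole clauses: 70 holes * C(71,2) = 70 * 2485 = 173950.
Total clauses = 71 + 173950 = 174021.

174021


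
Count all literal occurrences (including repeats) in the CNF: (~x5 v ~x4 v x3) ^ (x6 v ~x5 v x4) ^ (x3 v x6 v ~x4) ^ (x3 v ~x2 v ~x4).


Clause lengths: 3, 3, 3, 3.
Sum = 3 + 3 + 3 + 3 = 12.

12
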